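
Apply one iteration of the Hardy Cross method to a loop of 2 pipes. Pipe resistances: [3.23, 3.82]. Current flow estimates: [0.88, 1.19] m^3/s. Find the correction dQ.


Numerator terms (r*Q*|Q|): 3.23*0.88*|0.88| = 2.5013; 3.82*1.19*|1.19| = 5.4095.
Sum of numerator = 7.9108.
Denominator terms (r*|Q|): 3.23*|0.88| = 2.8424; 3.82*|1.19| = 4.5458.
2 * sum of denominator = 2 * 7.3882 = 14.7764.
dQ = -7.9108 / 14.7764 = -0.5354 m^3/s.

-0.5354


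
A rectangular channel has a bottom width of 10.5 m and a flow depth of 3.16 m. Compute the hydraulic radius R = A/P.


For a rectangular section:
Flow area A = b * y = 10.5 * 3.16 = 33.18 m^2.
Wetted perimeter P = b + 2y = 10.5 + 2*3.16 = 16.82 m.
Hydraulic radius R = A/P = 33.18 / 16.82 = 1.9727 m.

1.9727


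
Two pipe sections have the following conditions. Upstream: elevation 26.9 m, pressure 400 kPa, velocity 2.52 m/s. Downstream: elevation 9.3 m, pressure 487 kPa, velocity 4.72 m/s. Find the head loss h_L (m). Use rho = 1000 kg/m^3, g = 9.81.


Total head at each section: H = z + p/(rho*g) + V^2/(2g).
H1 = 26.9 + 400*1000/(1000*9.81) + 2.52^2/(2*9.81)
   = 26.9 + 40.775 + 0.3237
   = 67.998 m.
H2 = 9.3 + 487*1000/(1000*9.81) + 4.72^2/(2*9.81)
   = 9.3 + 49.643 + 1.1355
   = 60.079 m.
h_L = H1 - H2 = 67.998 - 60.079 = 7.92 m.

7.92


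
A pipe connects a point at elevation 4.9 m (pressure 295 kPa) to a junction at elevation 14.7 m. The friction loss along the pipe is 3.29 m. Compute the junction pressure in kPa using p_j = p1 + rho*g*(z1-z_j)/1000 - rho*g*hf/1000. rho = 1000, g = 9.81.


Junction pressure: p_j = p1 + rho*g*(z1 - z_j)/1000 - rho*g*hf/1000.
Elevation term = 1000*9.81*(4.9 - 14.7)/1000 = -96.138 kPa.
Friction term = 1000*9.81*3.29/1000 = 32.275 kPa.
p_j = 295 + -96.138 - 32.275 = 166.59 kPa.

166.59


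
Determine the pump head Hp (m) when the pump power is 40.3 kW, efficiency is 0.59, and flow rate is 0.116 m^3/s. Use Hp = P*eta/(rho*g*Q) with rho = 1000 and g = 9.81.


Pump head formula: Hp = P * eta / (rho * g * Q).
Numerator: P * eta = 40.3 * 1000 * 0.59 = 23777.0 W.
Denominator: rho * g * Q = 1000 * 9.81 * 0.116 = 1137.96.
Hp = 23777.0 / 1137.96 = 20.89 m.

20.89


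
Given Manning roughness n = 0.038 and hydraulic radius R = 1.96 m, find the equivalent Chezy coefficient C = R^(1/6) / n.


The Chezy coefficient relates to Manning's n through C = R^(1/6) / n.
R^(1/6) = 1.96^(1/6) = 1.118689.
C = 1.118689 / 0.038 = 29.44 m^(1/2)/s.

29.44


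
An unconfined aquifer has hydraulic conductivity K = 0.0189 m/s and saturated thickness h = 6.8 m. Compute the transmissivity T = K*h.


Transmissivity is defined as T = K * h.
T = 0.0189 * 6.8
  = 0.1285 m^2/s.

0.1285


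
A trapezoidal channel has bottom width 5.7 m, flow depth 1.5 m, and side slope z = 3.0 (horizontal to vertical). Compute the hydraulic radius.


For a trapezoidal section with side slope z:
A = (b + z*y)*y = (5.7 + 3.0*1.5)*1.5 = 15.3 m^2.
P = b + 2*y*sqrt(1 + z^2) = 5.7 + 2*1.5*sqrt(1 + 3.0^2) = 15.187 m.
R = A/P = 15.3 / 15.187 = 1.0075 m.

1.0075


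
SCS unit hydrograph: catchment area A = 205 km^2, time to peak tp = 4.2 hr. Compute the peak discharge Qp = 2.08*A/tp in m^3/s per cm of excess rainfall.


SCS formula: Qp = 2.08 * A / tp.
Qp = 2.08 * 205 / 4.2
   = 426.4 / 4.2
   = 101.52 m^3/s per cm.

101.52


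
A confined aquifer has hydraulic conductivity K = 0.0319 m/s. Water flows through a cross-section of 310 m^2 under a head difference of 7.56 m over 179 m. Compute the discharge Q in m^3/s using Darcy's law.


Darcy's law: Q = K * A * i, where i = dh/L.
Hydraulic gradient i = 7.56 / 179 = 0.042235.
Q = 0.0319 * 310 * 0.042235
  = 0.4177 m^3/s.

0.4177


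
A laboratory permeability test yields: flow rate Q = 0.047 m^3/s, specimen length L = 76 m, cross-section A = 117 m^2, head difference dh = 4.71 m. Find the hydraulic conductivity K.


From K = Q*L / (A*dh):
Numerator: Q*L = 0.047 * 76 = 3.572.
Denominator: A*dh = 117 * 4.71 = 551.07.
K = 3.572 / 551.07 = 0.006482 m/s.

0.006482


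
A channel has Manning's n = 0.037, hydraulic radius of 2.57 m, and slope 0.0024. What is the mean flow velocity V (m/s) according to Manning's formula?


Manning's equation gives V = (1/n) * R^(2/3) * S^(1/2).
First, compute R^(2/3) = 2.57^(2/3) = 1.8762.
Next, S^(1/2) = 0.0024^(1/2) = 0.04899.
Then 1/n = 1/0.037 = 27.03.
V = 27.03 * 1.8762 * 0.04899 = 2.4842 m/s.

2.4842


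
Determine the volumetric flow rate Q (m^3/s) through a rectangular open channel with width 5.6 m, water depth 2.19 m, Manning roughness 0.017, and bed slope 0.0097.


For a rectangular channel, the cross-sectional area A = b * y = 5.6 * 2.19 = 12.26 m^2.
The wetted perimeter P = b + 2y = 5.6 + 2*2.19 = 9.98 m.
Hydraulic radius R = A/P = 12.26/9.98 = 1.2289 m.
Velocity V = (1/n)*R^(2/3)*S^(1/2) = (1/0.017)*1.2289^(2/3)*0.0097^(1/2) = 6.6467 m/s.
Discharge Q = A * V = 12.26 * 6.6467 = 81.515 m^3/s.

81.515


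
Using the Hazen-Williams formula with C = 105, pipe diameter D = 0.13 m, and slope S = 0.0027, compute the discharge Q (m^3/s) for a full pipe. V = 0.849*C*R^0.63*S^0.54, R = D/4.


For a full circular pipe, R = D/4 = 0.13/4 = 0.0325 m.
V = 0.849 * 105 * 0.0325^0.63 * 0.0027^0.54
  = 0.849 * 105 * 0.115475 * 0.041014
  = 0.4222 m/s.
Pipe area A = pi*D^2/4 = pi*0.13^2/4 = 0.0133 m^2.
Q = A * V = 0.0133 * 0.4222 = 0.0056 m^3/s.

0.0056


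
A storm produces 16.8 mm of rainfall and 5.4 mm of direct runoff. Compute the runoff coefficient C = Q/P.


The runoff coefficient C = runoff depth / rainfall depth.
C = 5.4 / 16.8
  = 0.3214.

0.3214


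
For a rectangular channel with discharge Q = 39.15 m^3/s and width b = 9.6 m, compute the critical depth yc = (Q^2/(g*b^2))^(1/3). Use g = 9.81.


Using yc = (Q^2 / (g * b^2))^(1/3):
Q^2 = 39.15^2 = 1532.72.
g * b^2 = 9.81 * 9.6^2 = 9.81 * 92.16 = 904.09.
Q^2 / (g*b^2) = 1532.72 / 904.09 = 1.6953.
yc = 1.6953^(1/3) = 1.1924 m.

1.1924


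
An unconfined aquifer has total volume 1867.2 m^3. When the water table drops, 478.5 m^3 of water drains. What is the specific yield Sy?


Specific yield Sy = Volume drained / Total volume.
Sy = 478.5 / 1867.2
   = 0.2563.

0.2563


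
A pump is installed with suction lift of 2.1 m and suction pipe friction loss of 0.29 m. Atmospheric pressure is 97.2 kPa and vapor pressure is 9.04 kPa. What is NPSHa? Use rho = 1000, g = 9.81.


NPSHa = p_atm/(rho*g) - z_s - hf_s - p_vap/(rho*g).
p_atm/(rho*g) = 97.2*1000 / (1000*9.81) = 9.908 m.
p_vap/(rho*g) = 9.04*1000 / (1000*9.81) = 0.922 m.
NPSHa = 9.908 - 2.1 - 0.29 - 0.922
      = 6.6 m.

6.6


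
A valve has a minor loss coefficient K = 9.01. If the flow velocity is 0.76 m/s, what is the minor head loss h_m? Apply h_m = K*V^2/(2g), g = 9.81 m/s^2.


Minor loss formula: h_m = K * V^2/(2g).
V^2 = 0.76^2 = 0.5776.
V^2/(2g) = 0.5776 / 19.62 = 0.0294 m.
h_m = 9.01 * 0.0294 = 0.2652 m.

0.2652


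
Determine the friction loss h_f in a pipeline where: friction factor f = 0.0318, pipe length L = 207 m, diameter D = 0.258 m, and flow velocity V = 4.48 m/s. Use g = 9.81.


Darcy-Weisbach equation: h_f = f * (L/D) * V^2/(2g).
f * L/D = 0.0318 * 207/0.258 = 25.514.
V^2/(2g) = 4.48^2 / (2*9.81) = 20.0704 / 19.62 = 1.023 m.
h_f = 25.514 * 1.023 = 26.1 m.

26.1


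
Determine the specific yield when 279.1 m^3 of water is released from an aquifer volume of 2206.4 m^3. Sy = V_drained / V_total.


Specific yield Sy = Volume drained / Total volume.
Sy = 279.1 / 2206.4
   = 0.1265.

0.1265


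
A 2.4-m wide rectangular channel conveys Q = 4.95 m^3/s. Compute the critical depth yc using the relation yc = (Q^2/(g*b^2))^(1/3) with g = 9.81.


Using yc = (Q^2 / (g * b^2))^(1/3):
Q^2 = 4.95^2 = 24.5.
g * b^2 = 9.81 * 2.4^2 = 9.81 * 5.76 = 56.51.
Q^2 / (g*b^2) = 24.5 / 56.51 = 0.4336.
yc = 0.4336^(1/3) = 0.7569 m.

0.7569


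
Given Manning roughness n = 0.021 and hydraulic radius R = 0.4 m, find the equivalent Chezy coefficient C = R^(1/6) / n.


The Chezy coefficient relates to Manning's n through C = R^(1/6) / n.
R^(1/6) = 0.4^(1/6) = 0.858374.
C = 0.858374 / 0.021 = 40.87 m^(1/2)/s.

40.87


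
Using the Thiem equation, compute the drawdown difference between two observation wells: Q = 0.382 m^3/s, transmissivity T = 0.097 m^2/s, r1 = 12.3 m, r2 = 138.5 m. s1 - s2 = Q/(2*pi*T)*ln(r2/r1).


Thiem equation: s1 - s2 = Q/(2*pi*T) * ln(r2/r1).
ln(r2/r1) = ln(138.5/12.3) = 2.4213.
Q/(2*pi*T) = 0.382 / (2*pi*0.097) = 0.382 / 0.6095 = 0.6268.
s1 - s2 = 0.6268 * 2.4213 = 1.5176 m.

1.5176


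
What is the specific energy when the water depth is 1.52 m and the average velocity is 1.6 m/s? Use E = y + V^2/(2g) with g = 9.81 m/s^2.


Specific energy E = y + V^2/(2g).
Velocity head = V^2/(2g) = 1.6^2 / (2*9.81) = 2.56 / 19.62 = 0.1305 m.
E = 1.52 + 0.1305 = 1.6505 m.

1.6505


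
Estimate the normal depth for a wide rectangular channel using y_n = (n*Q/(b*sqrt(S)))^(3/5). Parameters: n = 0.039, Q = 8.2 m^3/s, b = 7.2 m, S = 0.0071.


We use the wide-channel approximation y_n = (n*Q/(b*sqrt(S)))^(3/5).
sqrt(S) = sqrt(0.0071) = 0.084261.
Numerator: n*Q = 0.039 * 8.2 = 0.3198.
Denominator: b*sqrt(S) = 7.2 * 0.084261 = 0.606679.
arg = 0.5271.
y_n = 0.5271^(3/5) = 0.681 m.

0.681


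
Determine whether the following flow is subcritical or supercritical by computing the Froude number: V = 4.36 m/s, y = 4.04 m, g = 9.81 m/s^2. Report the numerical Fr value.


The Froude number is defined as Fr = V / sqrt(g*y).
g*y = 9.81 * 4.04 = 39.6324.
sqrt(g*y) = sqrt(39.6324) = 6.2954.
Fr = 4.36 / 6.2954 = 0.6926.
Since Fr < 1, the flow is subcritical.

0.6926


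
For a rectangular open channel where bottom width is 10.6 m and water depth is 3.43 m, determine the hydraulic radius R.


For a rectangular section:
Flow area A = b * y = 10.6 * 3.43 = 36.36 m^2.
Wetted perimeter P = b + 2y = 10.6 + 2*3.43 = 17.46 m.
Hydraulic radius R = A/P = 36.36 / 17.46 = 2.0824 m.

2.0824


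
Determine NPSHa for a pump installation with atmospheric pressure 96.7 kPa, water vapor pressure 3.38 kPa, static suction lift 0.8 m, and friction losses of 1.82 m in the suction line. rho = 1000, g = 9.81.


NPSHa = p_atm/(rho*g) - z_s - hf_s - p_vap/(rho*g).
p_atm/(rho*g) = 96.7*1000 / (1000*9.81) = 9.857 m.
p_vap/(rho*g) = 3.38*1000 / (1000*9.81) = 0.345 m.
NPSHa = 9.857 - 0.8 - 1.82 - 0.345
      = 6.89 m.

6.89


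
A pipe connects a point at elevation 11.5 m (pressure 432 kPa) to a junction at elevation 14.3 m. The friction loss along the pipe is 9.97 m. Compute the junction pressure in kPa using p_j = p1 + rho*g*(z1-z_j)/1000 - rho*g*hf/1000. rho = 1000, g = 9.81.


Junction pressure: p_j = p1 + rho*g*(z1 - z_j)/1000 - rho*g*hf/1000.
Elevation term = 1000*9.81*(11.5 - 14.3)/1000 = -27.468 kPa.
Friction term = 1000*9.81*9.97/1000 = 97.806 kPa.
p_j = 432 + -27.468 - 97.806 = 306.73 kPa.

306.73


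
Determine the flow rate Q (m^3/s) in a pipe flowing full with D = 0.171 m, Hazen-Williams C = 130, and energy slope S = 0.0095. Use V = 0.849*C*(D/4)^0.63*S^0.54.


For a full circular pipe, R = D/4 = 0.171/4 = 0.0428 m.
V = 0.849 * 130 * 0.0428^0.63 * 0.0095^0.54
  = 0.849 * 130 * 0.137243 * 0.080904
  = 1.2255 m/s.
Pipe area A = pi*D^2/4 = pi*0.171^2/4 = 0.023 m^2.
Q = A * V = 0.023 * 1.2255 = 0.0281 m^3/s.

0.0281


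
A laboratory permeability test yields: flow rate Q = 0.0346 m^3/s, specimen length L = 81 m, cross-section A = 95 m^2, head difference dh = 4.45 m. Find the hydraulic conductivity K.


From K = Q*L / (A*dh):
Numerator: Q*L = 0.0346 * 81 = 2.8026.
Denominator: A*dh = 95 * 4.45 = 422.75.
K = 2.8026 / 422.75 = 0.006629 m/s.

0.006629


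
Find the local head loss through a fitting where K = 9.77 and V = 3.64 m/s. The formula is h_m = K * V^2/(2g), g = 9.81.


Minor loss formula: h_m = K * V^2/(2g).
V^2 = 3.64^2 = 13.2496.
V^2/(2g) = 13.2496 / 19.62 = 0.6753 m.
h_m = 9.77 * 0.6753 = 6.5978 m.

6.5978


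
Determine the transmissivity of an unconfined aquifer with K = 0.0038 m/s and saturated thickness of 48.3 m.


Transmissivity is defined as T = K * h.
T = 0.0038 * 48.3
  = 0.1835 m^2/s.

0.1835


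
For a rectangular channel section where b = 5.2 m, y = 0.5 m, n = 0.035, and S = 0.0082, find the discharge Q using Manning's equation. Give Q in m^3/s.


For a rectangular channel, the cross-sectional area A = b * y = 5.2 * 0.5 = 2.6 m^2.
The wetted perimeter P = b + 2y = 5.2 + 2*0.5 = 6.2 m.
Hydraulic radius R = A/P = 2.6/6.2 = 0.4194 m.
Velocity V = (1/n)*R^(2/3)*S^(1/2) = (1/0.035)*0.4194^(2/3)*0.0082^(1/2) = 1.4495 m/s.
Discharge Q = A * V = 2.6 * 1.4495 = 3.769 m^3/s.

3.769


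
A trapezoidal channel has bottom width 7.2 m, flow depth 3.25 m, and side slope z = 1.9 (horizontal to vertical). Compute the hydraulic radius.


For a trapezoidal section with side slope z:
A = (b + z*y)*y = (7.2 + 1.9*3.25)*3.25 = 43.469 m^2.
P = b + 2*y*sqrt(1 + z^2) = 7.2 + 2*3.25*sqrt(1 + 1.9^2) = 21.156 m.
R = A/P = 43.469 / 21.156 = 2.0547 m.

2.0547


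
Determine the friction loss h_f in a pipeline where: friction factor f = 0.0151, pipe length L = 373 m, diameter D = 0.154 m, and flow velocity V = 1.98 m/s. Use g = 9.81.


Darcy-Weisbach equation: h_f = f * (L/D) * V^2/(2g).
f * L/D = 0.0151 * 373/0.154 = 36.5734.
V^2/(2g) = 1.98^2 / (2*9.81) = 3.9204 / 19.62 = 0.1998 m.
h_f = 36.5734 * 0.1998 = 7.308 m.

7.308


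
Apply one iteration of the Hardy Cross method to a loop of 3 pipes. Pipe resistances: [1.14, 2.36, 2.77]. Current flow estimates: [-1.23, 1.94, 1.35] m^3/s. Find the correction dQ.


Numerator terms (r*Q*|Q|): 1.14*-1.23*|-1.23| = -1.7247; 2.36*1.94*|1.94| = 8.8821; 2.77*1.35*|1.35| = 5.0483.
Sum of numerator = 12.2057.
Denominator terms (r*|Q|): 1.14*|-1.23| = 1.4022; 2.36*|1.94| = 4.5784; 2.77*|1.35| = 3.7395.
2 * sum of denominator = 2 * 9.7201 = 19.4402.
dQ = -12.2057 / 19.4402 = -0.6279 m^3/s.

-0.6279


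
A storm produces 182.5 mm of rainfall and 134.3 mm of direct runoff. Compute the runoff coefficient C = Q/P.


The runoff coefficient C = runoff depth / rainfall depth.
C = 134.3 / 182.5
  = 0.7359.

0.7359


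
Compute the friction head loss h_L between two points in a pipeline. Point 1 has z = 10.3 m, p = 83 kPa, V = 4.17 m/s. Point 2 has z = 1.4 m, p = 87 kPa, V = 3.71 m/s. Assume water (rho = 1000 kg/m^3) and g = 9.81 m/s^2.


Total head at each section: H = z + p/(rho*g) + V^2/(2g).
H1 = 10.3 + 83*1000/(1000*9.81) + 4.17^2/(2*9.81)
   = 10.3 + 8.461 + 0.8863
   = 19.647 m.
H2 = 1.4 + 87*1000/(1000*9.81) + 3.71^2/(2*9.81)
   = 1.4 + 8.869 + 0.7015
   = 10.97 m.
h_L = H1 - H2 = 19.647 - 10.97 = 8.677 m.

8.677


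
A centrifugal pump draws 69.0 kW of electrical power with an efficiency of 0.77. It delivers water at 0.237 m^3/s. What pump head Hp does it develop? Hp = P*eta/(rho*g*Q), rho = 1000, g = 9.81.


Pump head formula: Hp = P * eta / (rho * g * Q).
Numerator: P * eta = 69.0 * 1000 * 0.77 = 53130.0 W.
Denominator: rho * g * Q = 1000 * 9.81 * 0.237 = 2324.97.
Hp = 53130.0 / 2324.97 = 22.85 m.

22.85


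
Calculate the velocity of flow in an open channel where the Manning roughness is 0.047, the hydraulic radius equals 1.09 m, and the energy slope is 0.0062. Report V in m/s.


Manning's equation gives V = (1/n) * R^(2/3) * S^(1/2).
First, compute R^(2/3) = 1.09^(2/3) = 1.0591.
Next, S^(1/2) = 0.0062^(1/2) = 0.07874.
Then 1/n = 1/0.047 = 21.28.
V = 21.28 * 1.0591 * 0.07874 = 1.7744 m/s.

1.7744


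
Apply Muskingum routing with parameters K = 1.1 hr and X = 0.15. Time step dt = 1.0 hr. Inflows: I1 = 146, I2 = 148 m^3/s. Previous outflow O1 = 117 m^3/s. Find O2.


Muskingum coefficients:
denom = 2*K*(1-X) + dt = 2*1.1*(1-0.15) + 1.0 = 2.87.
C0 = (dt - 2*K*X)/denom = (1.0 - 2*1.1*0.15)/2.87 = 0.2334.
C1 = (dt + 2*K*X)/denom = (1.0 + 2*1.1*0.15)/2.87 = 0.4634.
C2 = (2*K*(1-X) - dt)/denom = 0.3031.
O2 = C0*I2 + C1*I1 + C2*O1
   = 0.2334*148 + 0.4634*146 + 0.3031*117
   = 137.68 m^3/s.

137.68


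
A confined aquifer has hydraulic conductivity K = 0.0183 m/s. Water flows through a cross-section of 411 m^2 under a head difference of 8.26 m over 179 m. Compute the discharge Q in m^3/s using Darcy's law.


Darcy's law: Q = K * A * i, where i = dh/L.
Hydraulic gradient i = 8.26 / 179 = 0.046145.
Q = 0.0183 * 411 * 0.046145
  = 0.3471 m^3/s.

0.3471


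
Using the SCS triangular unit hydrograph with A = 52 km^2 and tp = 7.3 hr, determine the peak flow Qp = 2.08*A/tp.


SCS formula: Qp = 2.08 * A / tp.
Qp = 2.08 * 52 / 7.3
   = 108.16 / 7.3
   = 14.82 m^3/s per cm.

14.82


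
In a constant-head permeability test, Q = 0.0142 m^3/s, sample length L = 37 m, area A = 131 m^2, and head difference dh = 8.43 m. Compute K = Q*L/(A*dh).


From K = Q*L / (A*dh):
Numerator: Q*L = 0.0142 * 37 = 0.5254.
Denominator: A*dh = 131 * 8.43 = 1104.33.
K = 0.5254 / 1104.33 = 0.000476 m/s.

0.000476


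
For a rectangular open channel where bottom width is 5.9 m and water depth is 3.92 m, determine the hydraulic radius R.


For a rectangular section:
Flow area A = b * y = 5.9 * 3.92 = 23.13 m^2.
Wetted perimeter P = b + 2y = 5.9 + 2*3.92 = 13.74 m.
Hydraulic radius R = A/P = 23.13 / 13.74 = 1.6833 m.

1.6833


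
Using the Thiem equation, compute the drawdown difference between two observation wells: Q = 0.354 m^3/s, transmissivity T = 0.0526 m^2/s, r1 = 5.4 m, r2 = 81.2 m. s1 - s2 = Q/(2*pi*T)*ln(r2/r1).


Thiem equation: s1 - s2 = Q/(2*pi*T) * ln(r2/r1).
ln(r2/r1) = ln(81.2/5.4) = 2.7105.
Q/(2*pi*T) = 0.354 / (2*pi*0.0526) = 0.354 / 0.3305 = 1.0711.
s1 - s2 = 1.0711 * 2.7105 = 2.9033 m.

2.9033


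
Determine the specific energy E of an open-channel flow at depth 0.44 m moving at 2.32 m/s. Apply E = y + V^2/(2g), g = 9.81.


Specific energy E = y + V^2/(2g).
Velocity head = V^2/(2g) = 2.32^2 / (2*9.81) = 5.3824 / 19.62 = 0.2743 m.
E = 0.44 + 0.2743 = 0.7143 m.

0.7143


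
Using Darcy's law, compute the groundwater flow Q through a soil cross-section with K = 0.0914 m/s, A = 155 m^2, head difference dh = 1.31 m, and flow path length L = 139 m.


Darcy's law: Q = K * A * i, where i = dh/L.
Hydraulic gradient i = 1.31 / 139 = 0.009424.
Q = 0.0914 * 155 * 0.009424
  = 0.1335 m^3/s.

0.1335


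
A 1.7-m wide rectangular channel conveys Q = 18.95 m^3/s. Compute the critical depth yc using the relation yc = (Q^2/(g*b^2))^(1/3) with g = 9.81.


Using yc = (Q^2 / (g * b^2))^(1/3):
Q^2 = 18.95^2 = 359.1.
g * b^2 = 9.81 * 1.7^2 = 9.81 * 2.89 = 28.35.
Q^2 / (g*b^2) = 359.1 / 28.35 = 12.6667.
yc = 12.6667^(1/3) = 2.331 m.

2.331


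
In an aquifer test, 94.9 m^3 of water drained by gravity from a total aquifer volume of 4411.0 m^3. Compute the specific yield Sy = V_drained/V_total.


Specific yield Sy = Volume drained / Total volume.
Sy = 94.9 / 4411.0
   = 0.0215.

0.0215


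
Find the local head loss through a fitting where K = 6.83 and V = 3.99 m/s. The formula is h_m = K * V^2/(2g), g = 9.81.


Minor loss formula: h_m = K * V^2/(2g).
V^2 = 3.99^2 = 15.9201.
V^2/(2g) = 15.9201 / 19.62 = 0.8114 m.
h_m = 6.83 * 0.8114 = 5.542 m.

5.542


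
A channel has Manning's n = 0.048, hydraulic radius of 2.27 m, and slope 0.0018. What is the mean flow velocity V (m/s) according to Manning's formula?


Manning's equation gives V = (1/n) * R^(2/3) * S^(1/2).
First, compute R^(2/3) = 2.27^(2/3) = 1.7272.
Next, S^(1/2) = 0.0018^(1/2) = 0.042426.
Then 1/n = 1/0.048 = 20.83.
V = 20.83 * 1.7272 * 0.042426 = 1.5267 m/s.

1.5267


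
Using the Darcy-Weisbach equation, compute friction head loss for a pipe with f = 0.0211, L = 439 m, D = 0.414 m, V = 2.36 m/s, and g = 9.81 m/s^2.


Darcy-Weisbach equation: h_f = f * (L/D) * V^2/(2g).
f * L/D = 0.0211 * 439/0.414 = 22.3742.
V^2/(2g) = 2.36^2 / (2*9.81) = 5.5696 / 19.62 = 0.2839 m.
h_f = 22.3742 * 0.2839 = 6.351 m.

6.351


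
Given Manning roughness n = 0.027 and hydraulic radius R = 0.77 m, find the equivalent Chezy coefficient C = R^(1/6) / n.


The Chezy coefficient relates to Manning's n through C = R^(1/6) / n.
R^(1/6) = 0.77^(1/6) = 0.957374.
C = 0.957374 / 0.027 = 35.46 m^(1/2)/s.

35.46


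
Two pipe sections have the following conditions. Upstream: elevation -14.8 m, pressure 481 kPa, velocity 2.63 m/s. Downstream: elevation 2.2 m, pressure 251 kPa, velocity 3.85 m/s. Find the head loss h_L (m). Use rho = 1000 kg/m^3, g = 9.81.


Total head at each section: H = z + p/(rho*g) + V^2/(2g).
H1 = -14.8 + 481*1000/(1000*9.81) + 2.63^2/(2*9.81)
   = -14.8 + 49.032 + 0.3525
   = 34.584 m.
H2 = 2.2 + 251*1000/(1000*9.81) + 3.85^2/(2*9.81)
   = 2.2 + 25.586 + 0.7555
   = 28.542 m.
h_L = H1 - H2 = 34.584 - 28.542 = 6.043 m.

6.043


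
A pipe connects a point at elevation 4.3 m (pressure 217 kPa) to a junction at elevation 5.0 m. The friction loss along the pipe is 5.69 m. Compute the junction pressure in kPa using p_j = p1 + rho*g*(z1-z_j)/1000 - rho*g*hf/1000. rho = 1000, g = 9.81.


Junction pressure: p_j = p1 + rho*g*(z1 - z_j)/1000 - rho*g*hf/1000.
Elevation term = 1000*9.81*(4.3 - 5.0)/1000 = -6.867 kPa.
Friction term = 1000*9.81*5.69/1000 = 55.819 kPa.
p_j = 217 + -6.867 - 55.819 = 154.31 kPa.

154.31


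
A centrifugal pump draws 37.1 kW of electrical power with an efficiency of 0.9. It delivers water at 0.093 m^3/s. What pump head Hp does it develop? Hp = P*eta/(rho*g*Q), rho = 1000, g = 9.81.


Pump head formula: Hp = P * eta / (rho * g * Q).
Numerator: P * eta = 37.1 * 1000 * 0.9 = 33390.0 W.
Denominator: rho * g * Q = 1000 * 9.81 * 0.093 = 912.33.
Hp = 33390.0 / 912.33 = 36.6 m.

36.6


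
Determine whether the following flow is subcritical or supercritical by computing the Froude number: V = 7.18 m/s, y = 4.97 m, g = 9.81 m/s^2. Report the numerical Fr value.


The Froude number is defined as Fr = V / sqrt(g*y).
g*y = 9.81 * 4.97 = 48.7557.
sqrt(g*y) = sqrt(48.7557) = 6.9825.
Fr = 7.18 / 6.9825 = 1.0283.
Since Fr > 1, the flow is supercritical.

1.0283


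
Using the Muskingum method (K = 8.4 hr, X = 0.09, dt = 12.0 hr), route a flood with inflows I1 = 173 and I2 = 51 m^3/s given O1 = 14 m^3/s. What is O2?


Muskingum coefficients:
denom = 2*K*(1-X) + dt = 2*8.4*(1-0.09) + 12.0 = 27.288.
C0 = (dt - 2*K*X)/denom = (12.0 - 2*8.4*0.09)/27.288 = 0.3843.
C1 = (dt + 2*K*X)/denom = (12.0 + 2*8.4*0.09)/27.288 = 0.4952.
C2 = (2*K*(1-X) - dt)/denom = 0.1205.
O2 = C0*I2 + C1*I1 + C2*O1
   = 0.3843*51 + 0.4952*173 + 0.1205*14
   = 106.95 m^3/s.

106.95


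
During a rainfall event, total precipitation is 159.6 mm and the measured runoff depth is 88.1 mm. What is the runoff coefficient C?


The runoff coefficient C = runoff depth / rainfall depth.
C = 88.1 / 159.6
  = 0.552.

0.552


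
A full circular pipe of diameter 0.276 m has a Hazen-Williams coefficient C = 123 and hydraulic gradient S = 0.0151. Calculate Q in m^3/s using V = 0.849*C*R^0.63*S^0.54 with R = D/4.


For a full circular pipe, R = D/4 = 0.276/4 = 0.069 m.
V = 0.849 * 123 * 0.069^0.63 * 0.0151^0.54
  = 0.849 * 123 * 0.185556 * 0.103908
  = 2.0134 m/s.
Pipe area A = pi*D^2/4 = pi*0.276^2/4 = 0.0598 m^2.
Q = A * V = 0.0598 * 2.0134 = 0.1205 m^3/s.

0.1205


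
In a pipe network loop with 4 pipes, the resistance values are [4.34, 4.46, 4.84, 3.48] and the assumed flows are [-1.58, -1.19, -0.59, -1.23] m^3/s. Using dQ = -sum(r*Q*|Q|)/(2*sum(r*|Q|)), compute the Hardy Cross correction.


Numerator terms (r*Q*|Q|): 4.34*-1.58*|-1.58| = -10.8344; 4.46*-1.19*|-1.19| = -6.3158; 4.84*-0.59*|-0.59| = -1.6848; 3.48*-1.23*|-1.23| = -5.2649.
Sum of numerator = -24.0999.
Denominator terms (r*|Q|): 4.34*|-1.58| = 6.8572; 4.46*|-1.19| = 5.3074; 4.84*|-0.59| = 2.8556; 3.48*|-1.23| = 4.2804.
2 * sum of denominator = 2 * 19.3006 = 38.6012.
dQ = --24.0999 / 38.6012 = 0.6243 m^3/s.

0.6243


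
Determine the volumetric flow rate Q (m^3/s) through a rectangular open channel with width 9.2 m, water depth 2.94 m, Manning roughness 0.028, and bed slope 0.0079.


For a rectangular channel, the cross-sectional area A = b * y = 9.2 * 2.94 = 27.05 m^2.
The wetted perimeter P = b + 2y = 9.2 + 2*2.94 = 15.08 m.
Hydraulic radius R = A/P = 27.05/15.08 = 1.7936 m.
Velocity V = (1/n)*R^(2/3)*S^(1/2) = (1/0.028)*1.7936^(2/3)*0.0079^(1/2) = 4.6861 m/s.
Discharge Q = A * V = 27.05 * 4.6861 = 126.75 m^3/s.

126.75


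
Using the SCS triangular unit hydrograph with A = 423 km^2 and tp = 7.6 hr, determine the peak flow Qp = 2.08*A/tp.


SCS formula: Qp = 2.08 * A / tp.
Qp = 2.08 * 423 / 7.6
   = 879.84 / 7.6
   = 115.77 m^3/s per cm.

115.77


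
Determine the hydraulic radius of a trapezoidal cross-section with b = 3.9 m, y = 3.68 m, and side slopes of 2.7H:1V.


For a trapezoidal section with side slope z:
A = (b + z*y)*y = (3.9 + 2.7*3.68)*3.68 = 50.916 m^2.
P = b + 2*y*sqrt(1 + z^2) = 3.9 + 2*3.68*sqrt(1 + 2.7^2) = 25.091 m.
R = A/P = 50.916 / 25.091 = 2.0293 m.

2.0293


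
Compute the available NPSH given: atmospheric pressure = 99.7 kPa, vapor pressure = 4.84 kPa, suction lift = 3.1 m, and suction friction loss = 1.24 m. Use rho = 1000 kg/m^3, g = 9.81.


NPSHa = p_atm/(rho*g) - z_s - hf_s - p_vap/(rho*g).
p_atm/(rho*g) = 99.7*1000 / (1000*9.81) = 10.163 m.
p_vap/(rho*g) = 4.84*1000 / (1000*9.81) = 0.493 m.
NPSHa = 10.163 - 3.1 - 1.24 - 0.493
      = 5.33 m.

5.33


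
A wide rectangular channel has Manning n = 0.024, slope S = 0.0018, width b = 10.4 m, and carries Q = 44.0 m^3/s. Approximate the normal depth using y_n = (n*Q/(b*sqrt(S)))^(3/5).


We use the wide-channel approximation y_n = (n*Q/(b*sqrt(S)))^(3/5).
sqrt(S) = sqrt(0.0018) = 0.042426.
Numerator: n*Q = 0.024 * 44.0 = 1.056.
Denominator: b*sqrt(S) = 10.4 * 0.042426 = 0.44123.
arg = 2.3933.
y_n = 2.3933^(3/5) = 1.6881 m.

1.6881


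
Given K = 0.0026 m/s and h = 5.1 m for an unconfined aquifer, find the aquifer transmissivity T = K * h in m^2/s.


Transmissivity is defined as T = K * h.
T = 0.0026 * 5.1
  = 0.0133 m^2/s.

0.0133


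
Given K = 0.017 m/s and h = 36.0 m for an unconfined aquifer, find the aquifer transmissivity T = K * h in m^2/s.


Transmissivity is defined as T = K * h.
T = 0.017 * 36.0
  = 0.612 m^2/s.

0.612


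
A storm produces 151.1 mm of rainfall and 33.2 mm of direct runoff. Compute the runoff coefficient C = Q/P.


The runoff coefficient C = runoff depth / rainfall depth.
C = 33.2 / 151.1
  = 0.2197.

0.2197


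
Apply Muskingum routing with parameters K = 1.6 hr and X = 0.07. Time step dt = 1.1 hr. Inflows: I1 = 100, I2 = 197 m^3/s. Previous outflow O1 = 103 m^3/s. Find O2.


Muskingum coefficients:
denom = 2*K*(1-X) + dt = 2*1.6*(1-0.07) + 1.1 = 4.076.
C0 = (dt - 2*K*X)/denom = (1.1 - 2*1.6*0.07)/4.076 = 0.2149.
C1 = (dt + 2*K*X)/denom = (1.1 + 2*1.6*0.07)/4.076 = 0.3248.
C2 = (2*K*(1-X) - dt)/denom = 0.4603.
O2 = C0*I2 + C1*I1 + C2*O1
   = 0.2149*197 + 0.3248*100 + 0.4603*103
   = 122.23 m^3/s.

122.23


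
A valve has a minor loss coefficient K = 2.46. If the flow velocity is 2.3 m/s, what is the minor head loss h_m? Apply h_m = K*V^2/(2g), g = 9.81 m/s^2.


Minor loss formula: h_m = K * V^2/(2g).
V^2 = 2.3^2 = 5.29.
V^2/(2g) = 5.29 / 19.62 = 0.2696 m.
h_m = 2.46 * 0.2696 = 0.6633 m.

0.6633


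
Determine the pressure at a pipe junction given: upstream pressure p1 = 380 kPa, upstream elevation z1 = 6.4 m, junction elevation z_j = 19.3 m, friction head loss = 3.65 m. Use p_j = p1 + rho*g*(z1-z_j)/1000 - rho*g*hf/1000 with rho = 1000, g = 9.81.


Junction pressure: p_j = p1 + rho*g*(z1 - z_j)/1000 - rho*g*hf/1000.
Elevation term = 1000*9.81*(6.4 - 19.3)/1000 = -126.549 kPa.
Friction term = 1000*9.81*3.65/1000 = 35.806 kPa.
p_j = 380 + -126.549 - 35.806 = 217.64 kPa.

217.64


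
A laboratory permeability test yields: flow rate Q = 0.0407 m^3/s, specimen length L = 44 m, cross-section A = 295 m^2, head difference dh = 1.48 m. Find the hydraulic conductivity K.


From K = Q*L / (A*dh):
Numerator: Q*L = 0.0407 * 44 = 1.7908.
Denominator: A*dh = 295 * 1.48 = 436.6.
K = 1.7908 / 436.6 = 0.004102 m/s.

0.004102


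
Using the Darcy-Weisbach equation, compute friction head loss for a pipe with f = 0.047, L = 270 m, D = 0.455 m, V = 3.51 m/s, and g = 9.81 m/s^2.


Darcy-Weisbach equation: h_f = f * (L/D) * V^2/(2g).
f * L/D = 0.047 * 270/0.455 = 27.8901.
V^2/(2g) = 3.51^2 / (2*9.81) = 12.3201 / 19.62 = 0.6279 m.
h_f = 27.8901 * 0.6279 = 17.513 m.

17.513


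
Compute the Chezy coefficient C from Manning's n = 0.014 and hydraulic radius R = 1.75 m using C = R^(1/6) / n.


The Chezy coefficient relates to Manning's n through C = R^(1/6) / n.
R^(1/6) = 1.75^(1/6) = 1.097757.
C = 1.097757 / 0.014 = 78.41 m^(1/2)/s.

78.41


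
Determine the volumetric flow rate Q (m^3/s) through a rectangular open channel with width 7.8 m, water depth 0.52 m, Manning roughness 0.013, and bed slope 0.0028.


For a rectangular channel, the cross-sectional area A = b * y = 7.8 * 0.52 = 4.06 m^2.
The wetted perimeter P = b + 2y = 7.8 + 2*0.52 = 8.84 m.
Hydraulic radius R = A/P = 4.06/8.84 = 0.4588 m.
Velocity V = (1/n)*R^(2/3)*S^(1/2) = (1/0.013)*0.4588^(2/3)*0.0028^(1/2) = 2.4214 m/s.
Discharge Q = A * V = 4.06 * 2.4214 = 9.821 m^3/s.

9.821


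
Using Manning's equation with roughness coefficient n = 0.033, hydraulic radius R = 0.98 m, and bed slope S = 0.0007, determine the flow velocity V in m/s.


Manning's equation gives V = (1/n) * R^(2/3) * S^(1/2).
First, compute R^(2/3) = 0.98^(2/3) = 0.9866.
Next, S^(1/2) = 0.0007^(1/2) = 0.026458.
Then 1/n = 1/0.033 = 30.3.
V = 30.3 * 0.9866 * 0.026458 = 0.791 m/s.

0.791


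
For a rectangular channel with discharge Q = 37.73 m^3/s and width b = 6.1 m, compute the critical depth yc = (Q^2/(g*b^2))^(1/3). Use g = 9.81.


Using yc = (Q^2 / (g * b^2))^(1/3):
Q^2 = 37.73^2 = 1423.55.
g * b^2 = 9.81 * 6.1^2 = 9.81 * 37.21 = 365.03.
Q^2 / (g*b^2) = 1423.55 / 365.03 = 3.8998.
yc = 3.8998^(1/3) = 1.574 m.

1.574


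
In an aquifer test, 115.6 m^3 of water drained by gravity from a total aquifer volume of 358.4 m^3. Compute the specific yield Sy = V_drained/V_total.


Specific yield Sy = Volume drained / Total volume.
Sy = 115.6 / 358.4
   = 0.3225.

0.3225


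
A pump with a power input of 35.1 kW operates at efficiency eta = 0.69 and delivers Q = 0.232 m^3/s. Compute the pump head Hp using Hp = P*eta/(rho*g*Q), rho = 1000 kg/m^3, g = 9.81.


Pump head formula: Hp = P * eta / (rho * g * Q).
Numerator: P * eta = 35.1 * 1000 * 0.69 = 24219.0 W.
Denominator: rho * g * Q = 1000 * 9.81 * 0.232 = 2275.92.
Hp = 24219.0 / 2275.92 = 10.64 m.

10.64


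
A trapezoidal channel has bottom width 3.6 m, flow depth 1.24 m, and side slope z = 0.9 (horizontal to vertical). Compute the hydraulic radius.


For a trapezoidal section with side slope z:
A = (b + z*y)*y = (3.6 + 0.9*1.24)*1.24 = 5.848 m^2.
P = b + 2*y*sqrt(1 + z^2) = 3.6 + 2*1.24*sqrt(1 + 0.9^2) = 6.936 m.
R = A/P = 5.848 / 6.936 = 0.8431 m.

0.8431


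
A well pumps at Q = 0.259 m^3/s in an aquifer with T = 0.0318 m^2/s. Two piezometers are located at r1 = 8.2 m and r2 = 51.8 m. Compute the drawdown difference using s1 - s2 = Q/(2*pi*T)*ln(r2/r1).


Thiem equation: s1 - s2 = Q/(2*pi*T) * ln(r2/r1).
ln(r2/r1) = ln(51.8/8.2) = 1.8433.
Q/(2*pi*T) = 0.259 / (2*pi*0.0318) = 0.259 / 0.1998 = 1.2963.
s1 - s2 = 1.2963 * 1.8433 = 2.3893 m.

2.3893


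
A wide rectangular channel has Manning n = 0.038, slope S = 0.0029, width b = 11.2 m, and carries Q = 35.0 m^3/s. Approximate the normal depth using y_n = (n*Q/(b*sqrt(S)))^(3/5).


We use the wide-channel approximation y_n = (n*Q/(b*sqrt(S)))^(3/5).
sqrt(S) = sqrt(0.0029) = 0.053852.
Numerator: n*Q = 0.038 * 35.0 = 1.33.
Denominator: b*sqrt(S) = 11.2 * 0.053852 = 0.603142.
arg = 2.2051.
y_n = 2.2051^(3/5) = 1.6072 m.

1.6072


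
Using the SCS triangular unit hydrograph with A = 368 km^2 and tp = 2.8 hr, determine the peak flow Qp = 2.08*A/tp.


SCS formula: Qp = 2.08 * A / tp.
Qp = 2.08 * 368 / 2.8
   = 765.44 / 2.8
   = 273.37 m^3/s per cm.

273.37


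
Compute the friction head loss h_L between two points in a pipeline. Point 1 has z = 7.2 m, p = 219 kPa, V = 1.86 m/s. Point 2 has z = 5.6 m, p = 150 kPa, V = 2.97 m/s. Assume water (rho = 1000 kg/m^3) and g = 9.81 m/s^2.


Total head at each section: H = z + p/(rho*g) + V^2/(2g).
H1 = 7.2 + 219*1000/(1000*9.81) + 1.86^2/(2*9.81)
   = 7.2 + 22.324 + 0.1763
   = 29.7 m.
H2 = 5.6 + 150*1000/(1000*9.81) + 2.97^2/(2*9.81)
   = 5.6 + 15.291 + 0.4496
   = 21.34 m.
h_L = H1 - H2 = 29.7 - 21.34 = 8.36 m.

8.36


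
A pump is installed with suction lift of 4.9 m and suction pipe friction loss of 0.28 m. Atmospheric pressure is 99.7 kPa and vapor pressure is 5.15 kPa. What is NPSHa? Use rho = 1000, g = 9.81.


NPSHa = p_atm/(rho*g) - z_s - hf_s - p_vap/(rho*g).
p_atm/(rho*g) = 99.7*1000 / (1000*9.81) = 10.163 m.
p_vap/(rho*g) = 5.15*1000 / (1000*9.81) = 0.525 m.
NPSHa = 10.163 - 4.9 - 0.28 - 0.525
      = 4.46 m.

4.46


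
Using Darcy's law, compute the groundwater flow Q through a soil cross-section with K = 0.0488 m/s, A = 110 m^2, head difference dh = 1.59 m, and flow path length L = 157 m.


Darcy's law: Q = K * A * i, where i = dh/L.
Hydraulic gradient i = 1.59 / 157 = 0.010127.
Q = 0.0488 * 110 * 0.010127
  = 0.0544 m^3/s.

0.0544


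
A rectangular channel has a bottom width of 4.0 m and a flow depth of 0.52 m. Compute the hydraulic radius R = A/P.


For a rectangular section:
Flow area A = b * y = 4.0 * 0.52 = 2.08 m^2.
Wetted perimeter P = b + 2y = 4.0 + 2*0.52 = 5.04 m.
Hydraulic radius R = A/P = 2.08 / 5.04 = 0.4127 m.

0.4127


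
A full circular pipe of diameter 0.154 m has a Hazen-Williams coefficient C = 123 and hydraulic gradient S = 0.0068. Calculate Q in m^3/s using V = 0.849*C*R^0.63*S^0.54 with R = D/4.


For a full circular pipe, R = D/4 = 0.154/4 = 0.0385 m.
V = 0.849 * 123 * 0.0385^0.63 * 0.0068^0.54
  = 0.849 * 123 * 0.128481 * 0.067539
  = 0.9062 m/s.
Pipe area A = pi*D^2/4 = pi*0.154^2/4 = 0.0186 m^2.
Q = A * V = 0.0186 * 0.9062 = 0.0169 m^3/s.

0.0169


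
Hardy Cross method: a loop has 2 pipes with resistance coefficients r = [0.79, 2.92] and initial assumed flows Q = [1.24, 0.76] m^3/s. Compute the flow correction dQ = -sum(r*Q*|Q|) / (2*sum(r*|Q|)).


Numerator terms (r*Q*|Q|): 0.79*1.24*|1.24| = 1.2147; 2.92*0.76*|0.76| = 1.6866.
Sum of numerator = 2.9013.
Denominator terms (r*|Q|): 0.79*|1.24| = 0.9796; 2.92*|0.76| = 2.2192.
2 * sum of denominator = 2 * 3.1988 = 6.3976.
dQ = -2.9013 / 6.3976 = -0.4535 m^3/s.

-0.4535


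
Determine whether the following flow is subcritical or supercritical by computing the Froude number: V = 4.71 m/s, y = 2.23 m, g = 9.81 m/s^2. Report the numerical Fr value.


The Froude number is defined as Fr = V / sqrt(g*y).
g*y = 9.81 * 2.23 = 21.8763.
sqrt(g*y) = sqrt(21.8763) = 4.6772.
Fr = 4.71 / 4.6772 = 1.007.
Since Fr > 1, the flow is supercritical.

1.007


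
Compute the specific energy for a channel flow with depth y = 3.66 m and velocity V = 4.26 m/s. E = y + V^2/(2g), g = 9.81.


Specific energy E = y + V^2/(2g).
Velocity head = V^2/(2g) = 4.26^2 / (2*9.81) = 18.1476 / 19.62 = 0.925 m.
E = 3.66 + 0.925 = 4.585 m.

4.585


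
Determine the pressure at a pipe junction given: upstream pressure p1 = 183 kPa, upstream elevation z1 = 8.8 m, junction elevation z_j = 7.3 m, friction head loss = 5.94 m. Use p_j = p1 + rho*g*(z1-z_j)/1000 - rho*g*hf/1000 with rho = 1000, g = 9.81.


Junction pressure: p_j = p1 + rho*g*(z1 - z_j)/1000 - rho*g*hf/1000.
Elevation term = 1000*9.81*(8.8 - 7.3)/1000 = 14.715 kPa.
Friction term = 1000*9.81*5.94/1000 = 58.271 kPa.
p_j = 183 + 14.715 - 58.271 = 139.44 kPa.

139.44


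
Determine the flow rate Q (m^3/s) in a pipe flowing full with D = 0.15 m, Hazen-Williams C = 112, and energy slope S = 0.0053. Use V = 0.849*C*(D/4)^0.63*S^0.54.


For a full circular pipe, R = D/4 = 0.15/4 = 0.0375 m.
V = 0.849 * 112 * 0.0375^0.63 * 0.0053^0.54
  = 0.849 * 112 * 0.126369 * 0.059035
  = 0.7094 m/s.
Pipe area A = pi*D^2/4 = pi*0.15^2/4 = 0.0177 m^2.
Q = A * V = 0.0177 * 0.7094 = 0.0125 m^3/s.

0.0125


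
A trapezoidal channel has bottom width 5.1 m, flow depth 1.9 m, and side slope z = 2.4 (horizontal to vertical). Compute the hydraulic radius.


For a trapezoidal section with side slope z:
A = (b + z*y)*y = (5.1 + 2.4*1.9)*1.9 = 18.354 m^2.
P = b + 2*y*sqrt(1 + z^2) = 5.1 + 2*1.9*sqrt(1 + 2.4^2) = 14.98 m.
R = A/P = 18.354 / 14.98 = 1.2252 m.

1.2252


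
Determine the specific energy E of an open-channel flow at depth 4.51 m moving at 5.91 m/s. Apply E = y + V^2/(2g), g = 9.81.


Specific energy E = y + V^2/(2g).
Velocity head = V^2/(2g) = 5.91^2 / (2*9.81) = 34.9281 / 19.62 = 1.7802 m.
E = 4.51 + 1.7802 = 6.2902 m.

6.2902


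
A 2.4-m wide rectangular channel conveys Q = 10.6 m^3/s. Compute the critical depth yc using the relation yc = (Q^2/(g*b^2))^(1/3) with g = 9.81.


Using yc = (Q^2 / (g * b^2))^(1/3):
Q^2 = 10.6^2 = 112.36.
g * b^2 = 9.81 * 2.4^2 = 9.81 * 5.76 = 56.51.
Q^2 / (g*b^2) = 112.36 / 56.51 = 1.9883.
yc = 1.9883^(1/3) = 1.2575 m.

1.2575


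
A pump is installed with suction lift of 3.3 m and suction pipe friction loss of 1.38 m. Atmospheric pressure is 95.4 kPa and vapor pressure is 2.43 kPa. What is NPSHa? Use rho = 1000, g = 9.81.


NPSHa = p_atm/(rho*g) - z_s - hf_s - p_vap/(rho*g).
p_atm/(rho*g) = 95.4*1000 / (1000*9.81) = 9.725 m.
p_vap/(rho*g) = 2.43*1000 / (1000*9.81) = 0.248 m.
NPSHa = 9.725 - 3.3 - 1.38 - 0.248
      = 4.8 m.

4.8


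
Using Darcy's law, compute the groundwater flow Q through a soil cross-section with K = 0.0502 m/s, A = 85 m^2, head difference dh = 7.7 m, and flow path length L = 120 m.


Darcy's law: Q = K * A * i, where i = dh/L.
Hydraulic gradient i = 7.7 / 120 = 0.064167.
Q = 0.0502 * 85 * 0.064167
  = 0.2738 m^3/s.

0.2738


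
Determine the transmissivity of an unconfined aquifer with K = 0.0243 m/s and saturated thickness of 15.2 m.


Transmissivity is defined as T = K * h.
T = 0.0243 * 15.2
  = 0.3694 m^2/s.

0.3694


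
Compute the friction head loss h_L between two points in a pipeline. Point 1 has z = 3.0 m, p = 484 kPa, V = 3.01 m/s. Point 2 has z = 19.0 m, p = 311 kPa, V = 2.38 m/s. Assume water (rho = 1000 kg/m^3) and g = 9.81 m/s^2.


Total head at each section: H = z + p/(rho*g) + V^2/(2g).
H1 = 3.0 + 484*1000/(1000*9.81) + 3.01^2/(2*9.81)
   = 3.0 + 49.337 + 0.4618
   = 52.799 m.
H2 = 19.0 + 311*1000/(1000*9.81) + 2.38^2/(2*9.81)
   = 19.0 + 31.702 + 0.2887
   = 50.991 m.
h_L = H1 - H2 = 52.799 - 50.991 = 1.808 m.

1.808


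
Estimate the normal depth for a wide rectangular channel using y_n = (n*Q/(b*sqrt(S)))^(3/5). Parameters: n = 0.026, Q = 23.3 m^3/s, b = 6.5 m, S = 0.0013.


We use the wide-channel approximation y_n = (n*Q/(b*sqrt(S)))^(3/5).
sqrt(S) = sqrt(0.0013) = 0.036056.
Numerator: n*Q = 0.026 * 23.3 = 0.6058.
Denominator: b*sqrt(S) = 6.5 * 0.036056 = 0.234364.
arg = 2.5849.
y_n = 2.5849^(3/5) = 1.7679 m.

1.7679


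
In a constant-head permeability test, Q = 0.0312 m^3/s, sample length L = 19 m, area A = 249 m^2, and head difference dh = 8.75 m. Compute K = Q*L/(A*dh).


From K = Q*L / (A*dh):
Numerator: Q*L = 0.0312 * 19 = 0.5928.
Denominator: A*dh = 249 * 8.75 = 2178.75.
K = 0.5928 / 2178.75 = 0.000272 m/s.

0.000272


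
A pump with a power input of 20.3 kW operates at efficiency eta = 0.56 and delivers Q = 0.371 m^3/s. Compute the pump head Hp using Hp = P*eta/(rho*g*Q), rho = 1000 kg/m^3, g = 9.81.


Pump head formula: Hp = P * eta / (rho * g * Q).
Numerator: P * eta = 20.3 * 1000 * 0.56 = 11368.0 W.
Denominator: rho * g * Q = 1000 * 9.81 * 0.371 = 3639.51.
Hp = 11368.0 / 3639.51 = 3.12 m.

3.12


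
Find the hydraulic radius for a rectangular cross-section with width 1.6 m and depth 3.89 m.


For a rectangular section:
Flow area A = b * y = 1.6 * 3.89 = 6.22 m^2.
Wetted perimeter P = b + 2y = 1.6 + 2*3.89 = 9.38 m.
Hydraulic radius R = A/P = 6.22 / 9.38 = 0.6635 m.

0.6635


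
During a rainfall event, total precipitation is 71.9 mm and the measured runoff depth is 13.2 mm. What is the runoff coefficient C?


The runoff coefficient C = runoff depth / rainfall depth.
C = 13.2 / 71.9
  = 0.1836.

0.1836
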